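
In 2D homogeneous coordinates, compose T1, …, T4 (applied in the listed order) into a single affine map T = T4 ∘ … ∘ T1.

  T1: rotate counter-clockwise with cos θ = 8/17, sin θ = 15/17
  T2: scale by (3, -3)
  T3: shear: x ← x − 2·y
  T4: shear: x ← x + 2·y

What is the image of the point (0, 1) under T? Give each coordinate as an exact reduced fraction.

T1 rotate counter-clockwise with cos θ = 8/17, sin θ = 15/17: (0, 1) → (-15/17, 8/17)
T2 scale by (3, -3): (-15/17, 8/17) → (-45/17, -24/17)
T3 shear: x ← x − 2·y: (-45/17, -24/17) → (3/17, -24/17)
T4 shear: x ← x + 2·y: (3/17, -24/17) → (-45/17, -24/17)

T(p) = (-45/17, -24/17)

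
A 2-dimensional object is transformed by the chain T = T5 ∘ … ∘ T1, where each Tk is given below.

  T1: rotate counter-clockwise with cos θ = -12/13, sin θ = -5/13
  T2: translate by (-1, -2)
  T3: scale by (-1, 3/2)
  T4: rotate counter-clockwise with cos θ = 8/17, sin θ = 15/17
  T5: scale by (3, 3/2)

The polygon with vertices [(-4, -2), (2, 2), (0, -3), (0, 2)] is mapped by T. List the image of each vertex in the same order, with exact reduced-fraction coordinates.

image vertices: (-1815/221, -477/442), (4698/221, -945/442), (-3/221, 810/221), (3447/221, -1665/442)

T1 rotate counter-clockwise with cos θ = -12/13, sin θ = -5/13: (-4, -2) → (38/13, 44/13); (2, 2) → (-14/13, -34/13); (0, -3) → (-15/13, 36/13); (0, 2) → (10/13, -24/13)
T2 translate by (-1, -2): (38/13, 44/13) → (25/13, 18/13); (-14/13, -34/13) → (-27/13, -60/13); (-15/13, 36/13) → (-28/13, 10/13); (10/13, -24/13) → (-3/13, -50/13)
T3 scale by (-1, 3/2): (25/13, 18/13) → (-25/13, 27/13); (-27/13, -60/13) → (27/13, -90/13); (-28/13, 10/13) → (28/13, 15/13); (-3/13, -50/13) → (3/13, -75/13)
T4 rotate counter-clockwise with cos θ = 8/17, sin θ = 15/17: (-25/13, 27/13) → (-605/221, -159/221); (27/13, -90/13) → (1566/221, -315/221); (28/13, 15/13) → (-1/221, 540/221); (3/13, -75/13) → (1149/221, -555/221)
T5 scale by (3, 3/2): (-605/221, -159/221) → (-1815/221, -477/442); (1566/221, -315/221) → (4698/221, -945/442); (-1/221, 540/221) → (-3/221, 810/221); (1149/221, -555/221) → (3447/221, -1665/442)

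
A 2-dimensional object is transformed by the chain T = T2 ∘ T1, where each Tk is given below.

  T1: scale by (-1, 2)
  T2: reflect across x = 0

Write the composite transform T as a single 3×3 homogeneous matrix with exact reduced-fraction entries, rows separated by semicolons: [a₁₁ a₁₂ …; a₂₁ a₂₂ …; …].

T = [1 0 0; 0 2 0; 0 0 1]

T1 = [-1 0 0; 0 2 0; 0 0 1]
T2·T1 = [1 0 0; 0 2 0; 0 0 1]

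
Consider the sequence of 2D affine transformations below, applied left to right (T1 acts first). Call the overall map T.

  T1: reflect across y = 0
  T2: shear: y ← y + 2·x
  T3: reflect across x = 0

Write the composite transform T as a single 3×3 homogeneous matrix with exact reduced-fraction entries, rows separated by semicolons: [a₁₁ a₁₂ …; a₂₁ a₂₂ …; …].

T1 = [1 0 0; 0 -1 0; 0 0 1]
T2·T1 = [1 0 0; 2 -1 0; 0 0 1]
T3·…·T1 = [-1 0 0; 2 -1 0; 0 0 1]

T = [-1 0 0; 2 -1 0; 0 0 1]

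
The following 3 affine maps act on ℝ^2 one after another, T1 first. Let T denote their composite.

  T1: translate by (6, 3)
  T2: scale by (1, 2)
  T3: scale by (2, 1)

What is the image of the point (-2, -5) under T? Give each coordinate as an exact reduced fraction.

T(p) = (8, -4)

T1 translate by (6, 3): (-2, -5) → (4, -2)
T2 scale by (1, 2): (4, -2) → (4, -4)
T3 scale by (2, 1): (4, -4) → (8, -4)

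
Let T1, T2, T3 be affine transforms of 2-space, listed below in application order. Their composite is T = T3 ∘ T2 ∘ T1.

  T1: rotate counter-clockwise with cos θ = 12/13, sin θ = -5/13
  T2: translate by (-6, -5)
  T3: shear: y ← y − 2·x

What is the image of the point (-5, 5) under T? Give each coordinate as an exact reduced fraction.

T(p) = (-113/13, 246/13)

T1 rotate counter-clockwise with cos θ = 12/13, sin θ = -5/13: (-5, 5) → (-35/13, 85/13)
T2 translate by (-6, -5): (-35/13, 85/13) → (-113/13, 20/13)
T3 shear: y ← y − 2·x: (-113/13, 20/13) → (-113/13, 246/13)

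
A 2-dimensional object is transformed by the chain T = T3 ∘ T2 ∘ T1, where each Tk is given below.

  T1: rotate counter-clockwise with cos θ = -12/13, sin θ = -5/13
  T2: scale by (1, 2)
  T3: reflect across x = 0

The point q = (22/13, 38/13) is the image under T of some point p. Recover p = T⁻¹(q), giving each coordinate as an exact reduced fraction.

T1 = [-12/13 5/13 0; -5/13 -12/13 0; 0 0 1]
T2·T1 = [-12/13 5/13 0; -10/13 -24/13 0; 0 0 1]
T3·…·T1 = [12/13 -5/13 0; -10/13 -24/13 0; 0 0 1]
det M = -2; M⁻¹ = [12/13 -5/26 0; -5/13 -6/13 0; 0 0 1]
M⁻¹ · (22/13, 38/13)ᵀ = (1, -2)ᵀ

p = (1, -2)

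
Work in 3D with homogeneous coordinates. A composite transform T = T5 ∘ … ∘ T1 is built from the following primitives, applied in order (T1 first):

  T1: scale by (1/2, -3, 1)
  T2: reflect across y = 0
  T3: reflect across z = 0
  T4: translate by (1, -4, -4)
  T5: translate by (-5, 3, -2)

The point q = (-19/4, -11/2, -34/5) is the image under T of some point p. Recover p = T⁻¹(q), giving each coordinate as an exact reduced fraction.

p = (-3/2, -3/2, 4/5)

T1 = [1/2 0 0 0; 0 -3 0 0; 0 0 1 0; 0 0 0 1]
T2·T1 = [1/2 0 0 0; 0 3 0 0; 0 0 1 0; 0 0 0 1]
T3·…·T1 = [1/2 0 0 0; 0 3 0 0; 0 0 -1 0; 0 0 0 1]
T4·…·T1 = [1/2 0 0 1; 0 3 0 -4; 0 0 -1 -4; 0 0 0 1]
T5·…·T1 = [1/2 0 0 -4; 0 3 0 -1; 0 0 -1 -6; 0 0 0 1]
det M = -3/2; M⁻¹ = [2 0 0 8; 0 1/3 0 1/3; 0 0 -1 -6; 0 0 0 1]
M⁻¹ · (-19/4, -11/2, -34/5)ᵀ = (-3/2, -3/2, 4/5)ᵀ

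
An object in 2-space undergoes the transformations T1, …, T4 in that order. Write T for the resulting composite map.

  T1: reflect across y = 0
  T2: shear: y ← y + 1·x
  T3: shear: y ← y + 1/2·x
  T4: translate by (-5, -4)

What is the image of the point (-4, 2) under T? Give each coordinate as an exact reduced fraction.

T(p) = (-9, -12)

T1 reflect across y = 0: (-4, 2) → (-4, -2)
T2 shear: y ← y + 1·x: (-4, -2) → (-4, -6)
T3 shear: y ← y + 1/2·x: (-4, -6) → (-4, -8)
T4 translate by (-5, -4): (-4, -8) → (-9, -12)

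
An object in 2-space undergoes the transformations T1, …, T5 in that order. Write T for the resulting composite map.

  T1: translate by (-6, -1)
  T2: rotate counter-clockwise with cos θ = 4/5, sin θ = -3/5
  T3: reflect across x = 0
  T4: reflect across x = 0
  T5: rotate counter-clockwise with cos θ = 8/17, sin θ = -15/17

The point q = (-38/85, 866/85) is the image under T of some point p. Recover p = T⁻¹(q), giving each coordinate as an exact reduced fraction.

p = (-4, -1)

T1 = [1 0 -6; 0 1 -1; 0 0 1]
T2·T1 = [4/5 3/5 -27/5; -3/5 4/5 14/5; 0 0 1]
T3·…·T1 = [-4/5 -3/5 27/5; -3/5 4/5 14/5; 0 0 1]
T4·…·T1 = [4/5 3/5 -27/5; -3/5 4/5 14/5; 0 0 1]
T5·…·T1 = [-13/85 84/85 -6/85; -84/85 -13/85 517/85; 0 0 1]
det M = 1; M⁻¹ = [-13/85 -84/85 6; 84/85 -13/85 1; 0 0 1]
M⁻¹ · (-38/85, 866/85)ᵀ = (-4, -1)ᵀ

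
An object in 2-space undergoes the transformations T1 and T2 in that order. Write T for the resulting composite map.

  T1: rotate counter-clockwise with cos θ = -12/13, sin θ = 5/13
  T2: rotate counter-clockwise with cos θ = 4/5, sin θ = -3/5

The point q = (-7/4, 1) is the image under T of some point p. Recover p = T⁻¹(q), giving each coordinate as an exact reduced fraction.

T1 = [-12/13 -5/13 0; 5/13 -12/13 0; 0 0 1]
T2·T1 = [-33/65 -56/65 0; 56/65 -33/65 0; 0 0 1]
det M = 1; M⁻¹ = [-33/65 56/65 0; -56/65 -33/65 0; 0 0 1]
M⁻¹ · (-7/4, 1)ᵀ = (7/4, 1)ᵀ

p = (7/4, 1)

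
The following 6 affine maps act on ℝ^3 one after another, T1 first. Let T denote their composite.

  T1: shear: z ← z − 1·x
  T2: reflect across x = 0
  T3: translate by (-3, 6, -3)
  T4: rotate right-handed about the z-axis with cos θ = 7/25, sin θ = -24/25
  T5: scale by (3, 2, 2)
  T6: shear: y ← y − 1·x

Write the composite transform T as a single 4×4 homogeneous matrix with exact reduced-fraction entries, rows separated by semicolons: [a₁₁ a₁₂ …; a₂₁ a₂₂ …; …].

T1 = [1 0 0 0; 0 1 0 0; -1 0 1 0; 0 0 0 1]
T2·T1 = [-1 0 0 0; 0 1 0 0; -1 0 1 0; 0 0 0 1]
T3·…·T1 = [-1 0 0 -3; 0 1 0 6; -1 0 1 -3; 0 0 0 1]
T4·…·T1 = [-7/25 24/25 0 123/25; 24/25 7/25 0 114/25; -1 0 1 -3; 0 0 0 1]
T5·…·T1 = [-21/25 72/25 0 369/25; 48/25 14/25 0 228/25; -2 0 2 -6; 0 0 0 1]
T6·…·T1 = [-21/25 72/25 0 369/25; 69/25 -58/25 0 -141/25; -2 0 2 -6; 0 0 0 1]

T = [-21/25 72/25 0 369/25; 69/25 -58/25 0 -141/25; -2 0 2 -6; 0 0 0 1]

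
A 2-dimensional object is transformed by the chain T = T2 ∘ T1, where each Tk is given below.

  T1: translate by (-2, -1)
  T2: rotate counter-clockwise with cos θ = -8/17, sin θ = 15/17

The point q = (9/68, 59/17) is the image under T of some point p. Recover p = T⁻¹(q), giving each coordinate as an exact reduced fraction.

p = (5, -3/4)

T1 = [1 0 -2; 0 1 -1; 0 0 1]
T2·T1 = [-8/17 -15/17 31/17; 15/17 -8/17 -22/17; 0 0 1]
det M = 1; M⁻¹ = [-8/17 15/17 2; -15/17 -8/17 1; 0 0 1]
M⁻¹ · (9/68, 59/17)ᵀ = (5, -3/4)ᵀ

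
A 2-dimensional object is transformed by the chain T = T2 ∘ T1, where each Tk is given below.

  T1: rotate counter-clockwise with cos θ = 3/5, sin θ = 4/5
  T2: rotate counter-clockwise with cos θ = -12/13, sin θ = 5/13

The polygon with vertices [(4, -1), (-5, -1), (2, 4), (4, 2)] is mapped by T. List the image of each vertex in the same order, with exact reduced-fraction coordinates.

T1 rotate counter-clockwise with cos θ = 3/5, sin θ = 4/5: (4, -1) → (16/5, 13/5); (-5, -1) → (-11/5, -23/5); (2, 4) → (-2, 4); (4, 2) → (4/5, 22/5)
T2 rotate counter-clockwise with cos θ = -12/13, sin θ = 5/13: (16/5, 13/5) → (-257/65, -76/65); (-11/5, -23/5) → (19/5, 17/5); (-2, 4) → (4/13, -58/13); (4/5, 22/5) → (-158/65, -244/65)

image vertices: (-257/65, -76/65), (19/5, 17/5), (4/13, -58/13), (-158/65, -244/65)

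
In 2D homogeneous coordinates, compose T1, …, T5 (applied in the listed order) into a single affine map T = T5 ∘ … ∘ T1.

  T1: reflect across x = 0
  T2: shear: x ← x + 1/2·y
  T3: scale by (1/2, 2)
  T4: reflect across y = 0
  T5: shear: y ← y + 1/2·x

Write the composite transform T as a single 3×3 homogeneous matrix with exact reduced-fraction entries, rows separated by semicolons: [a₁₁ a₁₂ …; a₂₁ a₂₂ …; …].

T = [-1/2 1/4 0; -1/4 -15/8 0; 0 0 1]

T1 = [-1 0 0; 0 1 0; 0 0 1]
T2·T1 = [-1 1/2 0; 0 1 0; 0 0 1]
T3·…·T1 = [-1/2 1/4 0; 0 2 0; 0 0 1]
T4·…·T1 = [-1/2 1/4 0; 0 -2 0; 0 0 1]
T5·…·T1 = [-1/2 1/4 0; -1/4 -15/8 0; 0 0 1]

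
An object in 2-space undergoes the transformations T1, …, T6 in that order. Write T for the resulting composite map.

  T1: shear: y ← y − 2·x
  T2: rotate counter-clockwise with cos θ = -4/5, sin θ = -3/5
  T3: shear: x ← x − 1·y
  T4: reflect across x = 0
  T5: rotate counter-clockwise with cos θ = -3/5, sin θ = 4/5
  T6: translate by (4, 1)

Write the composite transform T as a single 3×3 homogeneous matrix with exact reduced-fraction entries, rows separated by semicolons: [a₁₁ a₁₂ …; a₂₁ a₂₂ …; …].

T1 = [1 0 0; -2 1 0; 0 0 1]
T2·T1 = [-2 3/5 0; 1 -4/5 0; 0 0 1]
T3·…·T1 = [-3 7/5 0; 1 -4/5 0; 0 0 1]
T4·…·T1 = [3 -7/5 0; 1 -4/5 0; 0 0 1]
T5·…·T1 = [-13/5 37/25 0; 9/5 -16/25 0; 0 0 1]
T6·…·T1 = [-13/5 37/25 4; 9/5 -16/25 1; 0 0 1]

T = [-13/5 37/25 4; 9/5 -16/25 1; 0 0 1]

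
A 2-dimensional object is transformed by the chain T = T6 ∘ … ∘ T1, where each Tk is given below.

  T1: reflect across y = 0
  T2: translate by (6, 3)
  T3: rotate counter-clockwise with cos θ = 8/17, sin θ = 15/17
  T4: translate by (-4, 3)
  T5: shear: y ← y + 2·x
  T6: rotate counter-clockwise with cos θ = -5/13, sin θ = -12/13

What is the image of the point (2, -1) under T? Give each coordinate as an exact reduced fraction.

T(p) = (1220/221, 393/221)

T1 reflect across y = 0: (2, -1) → (2, 1)
T2 translate by (6, 3): (2, 1) → (8, 4)
T3 rotate counter-clockwise with cos θ = 8/17, sin θ = 15/17: (8, 4) → (4/17, 152/17)
T4 translate by (-4, 3): (4/17, 152/17) → (-64/17, 203/17)
T5 shear: y ← y + 2·x: (-64/17, 203/17) → (-64/17, 75/17)
T6 rotate counter-clockwise with cos θ = -5/13, sin θ = -12/13: (-64/17, 75/17) → (1220/221, 393/221)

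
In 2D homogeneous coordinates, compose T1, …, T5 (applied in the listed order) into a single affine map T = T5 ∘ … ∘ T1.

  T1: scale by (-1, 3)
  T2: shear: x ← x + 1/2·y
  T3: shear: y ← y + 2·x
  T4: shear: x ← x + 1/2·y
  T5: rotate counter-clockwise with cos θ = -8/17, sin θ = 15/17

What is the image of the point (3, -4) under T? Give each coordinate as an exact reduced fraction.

T(p) = (642/17, -120/17)

T1 scale by (-1, 3): (3, -4) → (-3, -12)
T2 shear: x ← x + 1/2·y: (-3, -12) → (-9, -12)
T3 shear: y ← y + 2·x: (-9, -12) → (-9, -30)
T4 shear: x ← x + 1/2·y: (-9, -30) → (-24, -30)
T5 rotate counter-clockwise with cos θ = -8/17, sin θ = 15/17: (-24, -30) → (642/17, -120/17)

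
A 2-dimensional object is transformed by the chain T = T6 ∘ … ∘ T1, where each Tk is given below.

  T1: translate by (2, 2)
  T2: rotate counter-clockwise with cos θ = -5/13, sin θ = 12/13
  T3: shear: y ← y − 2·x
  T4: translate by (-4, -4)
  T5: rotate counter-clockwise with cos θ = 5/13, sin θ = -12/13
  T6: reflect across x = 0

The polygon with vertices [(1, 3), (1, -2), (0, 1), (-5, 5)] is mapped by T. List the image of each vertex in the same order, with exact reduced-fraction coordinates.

image vertices: (-673/169, 2069/169), (167/169, 874/169), (-98/169, 1421/169), (425/169, 1527/169)

T1 translate by (2, 2): (1, 3) → (3, 5); (1, -2) → (3, 0); (0, 1) → (2, 3); (-5, 5) → (-3, 7)
T2 rotate counter-clockwise with cos θ = -5/13, sin θ = 12/13: (3, 5) → (-75/13, 11/13); (3, 0) → (-15/13, 36/13); (2, 3) → (-46/13, 9/13); (-3, 7) → (-69/13, -71/13)
T3 shear: y ← y − 2·x: (-75/13, 11/13) → (-75/13, 161/13); (-15/13, 36/13) → (-15/13, 66/13); (-46/13, 9/13) → (-46/13, 101/13); (-69/13, -71/13) → (-69/13, 67/13)
T4 translate by (-4, -4): (-75/13, 161/13) → (-127/13, 109/13); (-15/13, 66/13) → (-67/13, 14/13); (-46/13, 101/13) → (-98/13, 49/13); (-69/13, 67/13) → (-121/13, 15/13)
T5 rotate counter-clockwise with cos θ = 5/13, sin θ = -12/13: (-127/13, 109/13) → (673/169, 2069/169); (-67/13, 14/13) → (-167/169, 874/169); (-98/13, 49/13) → (98/169, 1421/169); (-121/13, 15/13) → (-425/169, 1527/169)
T6 reflect across x = 0: (673/169, 2069/169) → (-673/169, 2069/169); (-167/169, 874/169) → (167/169, 874/169); (98/169, 1421/169) → (-98/169, 1421/169); (-425/169, 1527/169) → (425/169, 1527/169)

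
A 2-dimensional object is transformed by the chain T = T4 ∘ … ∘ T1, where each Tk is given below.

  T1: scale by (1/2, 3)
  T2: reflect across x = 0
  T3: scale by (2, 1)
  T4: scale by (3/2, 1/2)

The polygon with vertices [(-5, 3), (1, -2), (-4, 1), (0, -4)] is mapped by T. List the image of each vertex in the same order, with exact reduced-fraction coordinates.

image vertices: (15/2, 9/2), (-3/2, -3), (6, 3/2), (0, -6)

T1 scale by (1/2, 3): (-5, 3) → (-5/2, 9); (1, -2) → (1/2, -6); (-4, 1) → (-2, 3); (0, -4) → (0, -12)
T2 reflect across x = 0: (-5/2, 9) → (5/2, 9); (1/2, -6) → (-1/2, -6); (-2, 3) → (2, 3); (0, -12) → (0, -12)
T3 scale by (2, 1): (5/2, 9) → (5, 9); (-1/2, -6) → (-1, -6); (2, 3) → (4, 3); (0, -12) → (0, -12)
T4 scale by (3/2, 1/2): (5, 9) → (15/2, 9/2); (-1, -6) → (-3/2, -3); (4, 3) → (6, 3/2); (0, -12) → (0, -6)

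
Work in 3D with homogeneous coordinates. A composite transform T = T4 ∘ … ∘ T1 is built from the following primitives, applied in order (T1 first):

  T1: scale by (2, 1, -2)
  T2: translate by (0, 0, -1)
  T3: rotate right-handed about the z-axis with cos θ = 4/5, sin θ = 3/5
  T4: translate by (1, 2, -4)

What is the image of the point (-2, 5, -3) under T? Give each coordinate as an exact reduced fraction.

T1 scale by (2, 1, -2): (-2, 5, -3) → (-4, 5, 6)
T2 translate by (0, 0, -1): (-4, 5, 6) → (-4, 5, 5)
T3 rotate right-handed about the z-axis with cos θ = 4/5, sin θ = 3/5: (-4, 5, 5) → (-31/5, 8/5, 5)
T4 translate by (1, 2, -4): (-31/5, 8/5, 5) → (-26/5, 18/5, 1)

T(p) = (-26/5, 18/5, 1)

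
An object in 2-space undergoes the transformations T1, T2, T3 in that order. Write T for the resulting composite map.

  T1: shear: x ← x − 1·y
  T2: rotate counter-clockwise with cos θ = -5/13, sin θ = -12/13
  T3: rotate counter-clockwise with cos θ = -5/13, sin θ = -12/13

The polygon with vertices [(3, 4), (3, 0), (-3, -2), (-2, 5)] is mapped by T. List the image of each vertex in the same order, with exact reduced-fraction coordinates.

T1 shear: x ← x − 1·y: (3, 4) → (-1, 4); (3, 0) → (3, 0); (-3, -2) → (-1, -2); (-2, 5) → (-7, 5)
T2 rotate counter-clockwise with cos θ = -5/13, sin θ = -12/13: (-1, 4) → (53/13, -8/13); (3, 0) → (-15/13, -36/13); (-1, -2) → (-19/13, 22/13); (-7, 5) → (95/13, 59/13)
T3 rotate counter-clockwise with cos θ = -5/13, sin θ = -12/13: (53/13, -8/13) → (-361/169, -596/169); (-15/13, -36/13) → (-357/169, 360/169); (-19/13, 22/13) → (359/169, 118/169); (95/13, 59/13) → (233/169, -1435/169)

image vertices: (-361/169, -596/169), (-357/169, 360/169), (359/169, 118/169), (233/169, -1435/169)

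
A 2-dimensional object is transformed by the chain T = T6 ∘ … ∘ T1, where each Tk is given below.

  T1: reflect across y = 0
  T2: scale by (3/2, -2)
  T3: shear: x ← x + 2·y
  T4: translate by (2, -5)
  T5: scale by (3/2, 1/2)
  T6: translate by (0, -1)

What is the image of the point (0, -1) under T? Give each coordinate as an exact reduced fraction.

T(p) = (-3, -9/2)

T1 reflect across y = 0: (0, -1) → (0, 1)
T2 scale by (3/2, -2): (0, 1) → (0, -2)
T3 shear: x ← x + 2·y: (0, -2) → (-4, -2)
T4 translate by (2, -5): (-4, -2) → (-2, -7)
T5 scale by (3/2, 1/2): (-2, -7) → (-3, -7/2)
T6 translate by (0, -1): (-3, -7/2) → (-3, -9/2)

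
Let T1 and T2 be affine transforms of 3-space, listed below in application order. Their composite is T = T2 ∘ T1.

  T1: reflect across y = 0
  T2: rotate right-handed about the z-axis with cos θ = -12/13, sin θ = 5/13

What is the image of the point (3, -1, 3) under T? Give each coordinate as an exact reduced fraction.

T(p) = (-41/13, 3/13, 3)

T1 reflect across y = 0: (3, -1, 3) → (3, 1, 3)
T2 rotate right-handed about the z-axis with cos θ = -12/13, sin θ = 5/13: (3, 1, 3) → (-41/13, 3/13, 3)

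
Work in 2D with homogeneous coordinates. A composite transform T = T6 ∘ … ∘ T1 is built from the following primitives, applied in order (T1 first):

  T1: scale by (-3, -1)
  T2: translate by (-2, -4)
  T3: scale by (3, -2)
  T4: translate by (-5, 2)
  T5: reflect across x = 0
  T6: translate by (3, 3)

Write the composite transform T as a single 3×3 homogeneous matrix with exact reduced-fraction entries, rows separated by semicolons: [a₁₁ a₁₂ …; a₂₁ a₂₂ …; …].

T1 = [-3 0 0; 0 -1 0; 0 0 1]
T2·T1 = [-3 0 -2; 0 -1 -4; 0 0 1]
T3·…·T1 = [-9 0 -6; 0 2 8; 0 0 1]
T4·…·T1 = [-9 0 -11; 0 2 10; 0 0 1]
T5·…·T1 = [9 0 11; 0 2 10; 0 0 1]
T6·…·T1 = [9 0 14; 0 2 13; 0 0 1]

T = [9 0 14; 0 2 13; 0 0 1]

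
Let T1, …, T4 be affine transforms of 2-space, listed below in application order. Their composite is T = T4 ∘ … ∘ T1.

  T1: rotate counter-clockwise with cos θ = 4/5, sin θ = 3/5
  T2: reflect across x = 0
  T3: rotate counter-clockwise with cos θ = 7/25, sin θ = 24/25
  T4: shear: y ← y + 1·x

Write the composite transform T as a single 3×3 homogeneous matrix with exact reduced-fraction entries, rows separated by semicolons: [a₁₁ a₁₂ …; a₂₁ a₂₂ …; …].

T1 = [4/5 -3/5 0; 3/5 4/5 0; 0 0 1]
T2·T1 = [-4/5 3/5 0; 3/5 4/5 0; 0 0 1]
T3·…·T1 = [-4/5 -3/5 0; -3/5 4/5 0; 0 0 1]
T4·…·T1 = [-4/5 -3/5 0; -7/5 1/5 0; 0 0 1]

T = [-4/5 -3/5 0; -7/5 1/5 0; 0 0 1]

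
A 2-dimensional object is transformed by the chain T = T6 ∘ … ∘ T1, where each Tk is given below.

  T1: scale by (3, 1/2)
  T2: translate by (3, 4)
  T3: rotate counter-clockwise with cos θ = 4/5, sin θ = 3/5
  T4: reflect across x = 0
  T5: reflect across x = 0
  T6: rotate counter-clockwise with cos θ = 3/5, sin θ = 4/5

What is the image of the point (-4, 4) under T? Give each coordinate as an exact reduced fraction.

T1 scale by (3, 1/2): (-4, 4) → (-12, 2)
T2 translate by (3, 4): (-12, 2) → (-9, 6)
T3 rotate counter-clockwise with cos θ = 4/5, sin θ = 3/5: (-9, 6) → (-54/5, -3/5)
T4 reflect across x = 0: (-54/5, -3/5) → (54/5, -3/5)
T5 reflect across x = 0: (54/5, -3/5) → (-54/5, -3/5)
T6 rotate counter-clockwise with cos θ = 3/5, sin θ = 4/5: (-54/5, -3/5) → (-6, -9)

T(p) = (-6, -9)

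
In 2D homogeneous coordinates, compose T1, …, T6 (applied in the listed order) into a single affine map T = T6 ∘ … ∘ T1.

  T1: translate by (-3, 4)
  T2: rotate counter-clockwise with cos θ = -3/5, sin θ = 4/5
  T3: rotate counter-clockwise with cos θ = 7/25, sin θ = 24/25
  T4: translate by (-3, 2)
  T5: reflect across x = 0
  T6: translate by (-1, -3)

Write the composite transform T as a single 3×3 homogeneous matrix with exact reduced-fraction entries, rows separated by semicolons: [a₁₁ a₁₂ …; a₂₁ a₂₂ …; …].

T = [117/125 -44/125 -277/125; -44/125 -117/125 -461/125; 0 0 1]

T1 = [1 0 -3; 0 1 4; 0 0 1]
T2·T1 = [-3/5 -4/5 -7/5; 4/5 -3/5 -24/5; 0 0 1]
T3·…·T1 = [-117/125 44/125 527/125; -44/125 -117/125 -336/125; 0 0 1]
T4·…·T1 = [-117/125 44/125 152/125; -44/125 -117/125 -86/125; 0 0 1]
T5·…·T1 = [117/125 -44/125 -152/125; -44/125 -117/125 -86/125; 0 0 1]
T6·…·T1 = [117/125 -44/125 -277/125; -44/125 -117/125 -461/125; 0 0 1]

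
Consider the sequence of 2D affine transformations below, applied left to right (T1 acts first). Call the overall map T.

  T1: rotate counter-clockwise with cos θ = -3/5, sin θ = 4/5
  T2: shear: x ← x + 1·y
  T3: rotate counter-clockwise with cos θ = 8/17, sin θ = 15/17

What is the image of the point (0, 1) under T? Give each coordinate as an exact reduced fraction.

T(p) = (-11/85, -129/85)

T1 rotate counter-clockwise with cos θ = -3/5, sin θ = 4/5: (0, 1) → (-4/5, -3/5)
T2 shear: x ← x + 1·y: (-4/5, -3/5) → (-7/5, -3/5)
T3 rotate counter-clockwise with cos θ = 8/17, sin θ = 15/17: (-7/5, -3/5) → (-11/85, -129/85)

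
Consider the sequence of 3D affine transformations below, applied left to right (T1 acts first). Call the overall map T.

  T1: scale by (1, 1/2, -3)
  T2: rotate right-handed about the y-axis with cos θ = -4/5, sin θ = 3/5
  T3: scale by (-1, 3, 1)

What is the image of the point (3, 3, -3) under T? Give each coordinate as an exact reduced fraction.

T1 scale by (1, 1/2, -3): (3, 3, -3) → (3, 3/2, 9)
T2 rotate right-handed about the y-axis with cos θ = -4/5, sin θ = 3/5: (3, 3/2, 9) → (3, 3/2, -9)
T3 scale by (-1, 3, 1): (3, 3/2, -9) → (-3, 9/2, -9)

T(p) = (-3, 9/2, -9)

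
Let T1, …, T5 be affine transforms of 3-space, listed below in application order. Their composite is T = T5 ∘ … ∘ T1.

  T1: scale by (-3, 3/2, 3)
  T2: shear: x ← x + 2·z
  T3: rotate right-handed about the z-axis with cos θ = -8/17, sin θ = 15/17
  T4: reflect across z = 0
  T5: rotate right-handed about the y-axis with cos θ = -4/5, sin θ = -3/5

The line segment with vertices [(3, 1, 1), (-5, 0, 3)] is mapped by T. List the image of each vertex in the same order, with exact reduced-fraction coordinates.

T1 scale by (-3, 3/2, 3): (3, 1, 1) → (-9, 3/2, 3); (-5, 0, 3) → (15, 0, 9)
T2 shear: x ← x + 2·z: (-9, 3/2, 3) → (-3, 3/2, 3); (15, 0, 9) → (33, 0, 9)
T3 rotate right-handed about the z-axis with cos θ = -8/17, sin θ = 15/17: (-3, 3/2, 3) → (3/34, -57/17, 3); (33, 0, 9) → (-264/17, 495/17, 9)
T4 reflect across z = 0: (3/34, -57/17, 3) → (3/34, -57/17, -3); (-264/17, 495/17, 9) → (-264/17, 495/17, -9)
T5 rotate right-handed about the y-axis with cos θ = -4/5, sin θ = -3/5: (3/34, -57/17, -3) → (147/85, -57/17, 417/170); (-264/17, 495/17, -9) → (303/17, 495/17, -36/17)

image vertices: (147/85, -57/17, 417/170), (303/17, 495/17, -36/17)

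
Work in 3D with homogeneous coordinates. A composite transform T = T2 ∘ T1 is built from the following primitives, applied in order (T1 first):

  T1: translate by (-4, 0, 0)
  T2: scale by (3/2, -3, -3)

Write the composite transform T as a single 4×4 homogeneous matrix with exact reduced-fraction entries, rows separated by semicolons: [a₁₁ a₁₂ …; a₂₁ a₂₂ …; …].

T = [3/2 0 0 -6; 0 -3 0 0; 0 0 -3 0; 0 0 0 1]

T1 = [1 0 0 -4; 0 1 0 0; 0 0 1 0; 0 0 0 1]
T2·T1 = [3/2 0 0 -6; 0 -3 0 0; 0 0 -3 0; 0 0 0 1]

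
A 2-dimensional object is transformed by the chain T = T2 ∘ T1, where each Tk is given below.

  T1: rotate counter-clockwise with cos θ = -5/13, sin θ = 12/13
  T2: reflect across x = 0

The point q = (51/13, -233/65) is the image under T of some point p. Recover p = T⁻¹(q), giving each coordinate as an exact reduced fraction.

p = (-9/5, 5)

T1 = [-5/13 -12/13 0; 12/13 -5/13 0; 0 0 1]
T2·T1 = [5/13 12/13 0; 12/13 -5/13 0; 0 0 1]
det M = -1; M⁻¹ = [5/13 12/13 0; 12/13 -5/13 0; 0 0 1]
M⁻¹ · (51/13, -233/65)ᵀ = (-9/5, 5)ᵀ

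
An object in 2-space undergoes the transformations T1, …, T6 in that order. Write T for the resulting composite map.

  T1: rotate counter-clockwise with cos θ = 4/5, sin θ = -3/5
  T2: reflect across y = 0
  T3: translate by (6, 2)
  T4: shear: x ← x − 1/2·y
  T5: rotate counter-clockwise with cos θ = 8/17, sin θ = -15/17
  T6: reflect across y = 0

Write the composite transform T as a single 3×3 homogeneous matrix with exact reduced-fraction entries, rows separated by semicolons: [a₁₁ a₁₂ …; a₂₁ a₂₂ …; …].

T1 = [4/5 3/5 0; -3/5 4/5 0; 0 0 1]
T2·T1 = [4/5 3/5 0; 3/5 -4/5 0; 0 0 1]
T3·…·T1 = [4/5 3/5 6; 3/5 -4/5 2; 0 0 1]
T4·…·T1 = [1/2 1 5; 3/5 -4/5 2; 0 0 1]
T5·…·T1 = [13/17 -4/17 70/17; -27/170 -107/85 -59/17; 0 0 1]
T6·…·T1 = [13/17 -4/17 70/17; 27/170 107/85 59/17; 0 0 1]

T = [13/17 -4/17 70/17; 27/170 107/85 59/17; 0 0 1]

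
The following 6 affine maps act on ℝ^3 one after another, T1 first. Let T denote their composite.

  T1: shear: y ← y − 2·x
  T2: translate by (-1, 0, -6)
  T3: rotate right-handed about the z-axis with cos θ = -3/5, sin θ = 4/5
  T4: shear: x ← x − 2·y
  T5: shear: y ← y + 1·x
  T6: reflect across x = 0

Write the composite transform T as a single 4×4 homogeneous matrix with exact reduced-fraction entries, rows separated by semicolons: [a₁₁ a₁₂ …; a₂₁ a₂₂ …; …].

T = [3 -2/5 0 -11/5; -1 -1/5 0 7/5; 0 0 1 -6; 0 0 0 1]

T1 = [1 0 0 0; -2 1 0 0; 0 0 1 0; 0 0 0 1]
T2·T1 = [1 0 0 -1; -2 1 0 0; 0 0 1 -6; 0 0 0 1]
T3·…·T1 = [1 -4/5 0 3/5; 2 -3/5 0 -4/5; 0 0 1 -6; 0 0 0 1]
T4·…·T1 = [-3 2/5 0 11/5; 2 -3/5 0 -4/5; 0 0 1 -6; 0 0 0 1]
T5·…·T1 = [-3 2/5 0 11/5; -1 -1/5 0 7/5; 0 0 1 -6; 0 0 0 1]
T6·…·T1 = [3 -2/5 0 -11/5; -1 -1/5 0 7/5; 0 0 1 -6; 0 0 0 1]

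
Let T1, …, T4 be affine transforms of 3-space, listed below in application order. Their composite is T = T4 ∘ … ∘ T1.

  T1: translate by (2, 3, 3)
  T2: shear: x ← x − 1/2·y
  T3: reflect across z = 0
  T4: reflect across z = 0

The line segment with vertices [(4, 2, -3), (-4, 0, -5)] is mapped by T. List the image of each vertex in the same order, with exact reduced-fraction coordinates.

T1 translate by (2, 3, 3): (4, 2, -3) → (6, 5, 0); (-4, 0, -5) → (-2, 3, -2)
T2 shear: x ← x − 1/2·y: (6, 5, 0) → (7/2, 5, 0); (-2, 3, -2) → (-7/2, 3, -2)
T3 reflect across z = 0: (7/2, 5, 0) → (7/2, 5, 0); (-7/2, 3, -2) → (-7/2, 3, 2)
T4 reflect across z = 0: (7/2, 5, 0) → (7/2, 5, 0); (-7/2, 3, 2) → (-7/2, 3, -2)

image vertices: (7/2, 5, 0), (-7/2, 3, -2)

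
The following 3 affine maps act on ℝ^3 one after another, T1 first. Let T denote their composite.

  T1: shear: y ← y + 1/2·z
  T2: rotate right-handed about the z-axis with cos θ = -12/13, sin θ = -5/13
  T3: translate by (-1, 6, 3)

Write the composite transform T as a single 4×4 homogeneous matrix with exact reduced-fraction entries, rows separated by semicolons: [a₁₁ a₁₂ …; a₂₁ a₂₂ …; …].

T = [-12/13 5/13 5/26 -1; -5/13 -12/13 -6/13 6; 0 0 1 3; 0 0 0 1]

T1 = [1 0 0 0; 0 1 1/2 0; 0 0 1 0; 0 0 0 1]
T2·T1 = [-12/13 5/13 5/26 0; -5/13 -12/13 -6/13 0; 0 0 1 0; 0 0 0 1]
T3·…·T1 = [-12/13 5/13 5/26 -1; -5/13 -12/13 -6/13 6; 0 0 1 3; 0 0 0 1]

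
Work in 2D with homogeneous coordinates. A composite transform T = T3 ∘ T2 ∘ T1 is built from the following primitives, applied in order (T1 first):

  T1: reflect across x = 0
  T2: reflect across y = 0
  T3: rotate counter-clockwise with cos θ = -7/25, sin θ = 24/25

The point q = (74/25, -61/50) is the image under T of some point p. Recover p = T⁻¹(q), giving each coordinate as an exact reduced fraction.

p = (2, 5/2)

T1 = [-1 0 0; 0 1 0; 0 0 1]
T2·T1 = [-1 0 0; 0 -1 0; 0 0 1]
T3·…·T1 = [7/25 24/25 0; -24/25 7/25 0; 0 0 1]
det M = 1; M⁻¹ = [7/25 -24/25 0; 24/25 7/25 0; 0 0 1]
M⁻¹ · (74/25, -61/50)ᵀ = (2, 5/2)ᵀ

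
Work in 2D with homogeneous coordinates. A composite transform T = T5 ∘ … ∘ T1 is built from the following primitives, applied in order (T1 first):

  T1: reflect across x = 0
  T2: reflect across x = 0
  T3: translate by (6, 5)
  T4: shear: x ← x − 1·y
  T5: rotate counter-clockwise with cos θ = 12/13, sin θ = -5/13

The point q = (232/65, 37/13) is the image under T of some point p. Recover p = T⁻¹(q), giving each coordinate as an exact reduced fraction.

p = (1/5, -1)

T1 = [-1 0 0; 0 1 0; 0 0 1]
T2·T1 = [1 0 0; 0 1 0; 0 0 1]
T3·…·T1 = [1 0 6; 0 1 5; 0 0 1]
T4·…·T1 = [1 -1 1; 0 1 5; 0 0 1]
T5·…·T1 = [12/13 -7/13 37/13; -5/13 17/13 55/13; 0 0 1]
det M = 1; M⁻¹ = [17/13 7/13 -6; 5/13 12/13 -5; 0 0 1]
M⁻¹ · (232/65, 37/13)ᵀ = (1/5, -1)ᵀ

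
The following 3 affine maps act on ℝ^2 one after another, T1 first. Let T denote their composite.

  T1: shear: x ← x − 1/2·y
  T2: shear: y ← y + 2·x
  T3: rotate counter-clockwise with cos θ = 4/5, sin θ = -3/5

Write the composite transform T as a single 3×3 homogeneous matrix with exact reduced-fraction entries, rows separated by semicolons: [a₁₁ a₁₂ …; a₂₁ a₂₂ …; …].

T1 = [1 -1/2 0; 0 1 0; 0 0 1]
T2·T1 = [1 -1/2 0; 2 0 0; 0 0 1]
T3·…·T1 = [2 -2/5 0; 1 3/10 0; 0 0 1]

T = [2 -2/5 0; 1 3/10 0; 0 0 1]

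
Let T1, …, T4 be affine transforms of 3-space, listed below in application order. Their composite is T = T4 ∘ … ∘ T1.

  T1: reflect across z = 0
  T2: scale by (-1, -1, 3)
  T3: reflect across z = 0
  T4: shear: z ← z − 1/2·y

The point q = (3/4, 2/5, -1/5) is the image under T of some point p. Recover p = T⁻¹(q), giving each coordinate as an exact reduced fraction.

p = (-3/4, -2/5, 0)

T1 = [1 0 0 0; 0 1 0 0; 0 0 -1 0; 0 0 0 1]
T2·T1 = [-1 0 0 0; 0 -1 0 0; 0 0 -3 0; 0 0 0 1]
T3·…·T1 = [-1 0 0 0; 0 -1 0 0; 0 0 3 0; 0 0 0 1]
T4·…·T1 = [-1 0 0 0; 0 -1 0 0; 0 1/2 3 0; 0 0 0 1]
det M = 3; M⁻¹ = [-1 0 0 0; 0 -1 0 0; 0 1/6 1/3 0; 0 0 0 1]
M⁻¹ · (3/4, 2/5, -1/5)ᵀ = (-3/4, -2/5, 0)ᵀ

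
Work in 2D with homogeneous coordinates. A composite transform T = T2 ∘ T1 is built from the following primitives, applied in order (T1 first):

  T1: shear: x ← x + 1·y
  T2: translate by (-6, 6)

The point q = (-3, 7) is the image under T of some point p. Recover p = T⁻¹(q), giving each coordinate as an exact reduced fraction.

p = (2, 1)

T1 = [1 1 0; 0 1 0; 0 0 1]
T2·T1 = [1 1 -6; 0 1 6; 0 0 1]
det M = 1; M⁻¹ = [1 -1 12; 0 1 -6; 0 0 1]
M⁻¹ · (-3, 7)ᵀ = (2, 1)ᵀ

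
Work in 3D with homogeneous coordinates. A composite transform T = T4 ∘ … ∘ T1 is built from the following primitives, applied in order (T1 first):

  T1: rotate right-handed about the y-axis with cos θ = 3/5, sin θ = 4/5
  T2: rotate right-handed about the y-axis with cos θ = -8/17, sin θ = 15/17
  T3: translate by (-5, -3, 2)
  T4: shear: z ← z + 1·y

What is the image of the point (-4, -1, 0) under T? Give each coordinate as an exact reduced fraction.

T1 rotate right-handed about the y-axis with cos θ = 3/5, sin θ = 4/5: (-4, -1, 0) → (-12/5, -1, 16/5)
T2 rotate right-handed about the y-axis with cos θ = -8/17, sin θ = 15/17: (-12/5, -1, 16/5) → (336/85, -1, 52/85)
T3 translate by (-5, -3, 2): (336/85, -1, 52/85) → (-89/85, -4, 222/85)
T4 shear: z ← z + 1·y: (-89/85, -4, 222/85) → (-89/85, -4, -118/85)

T(p) = (-89/85, -4, -118/85)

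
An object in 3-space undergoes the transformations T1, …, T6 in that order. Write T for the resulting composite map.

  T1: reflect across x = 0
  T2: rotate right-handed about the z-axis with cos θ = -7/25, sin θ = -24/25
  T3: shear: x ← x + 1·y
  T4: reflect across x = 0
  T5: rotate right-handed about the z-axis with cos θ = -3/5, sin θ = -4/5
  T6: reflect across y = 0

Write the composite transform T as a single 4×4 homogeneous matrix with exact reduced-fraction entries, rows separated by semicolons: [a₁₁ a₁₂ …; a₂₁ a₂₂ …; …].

T1 = [-1 0 0 0; 0 1 0 0; 0 0 1 0; 0 0 0 1]
T2·T1 = [7/25 24/25 0 0; 24/25 -7/25 0 0; 0 0 1 0; 0 0 0 1]
T3·…·T1 = [31/25 17/25 0 0; 24/25 -7/25 0 0; 0 0 1 0; 0 0 0 1]
T4·…·T1 = [-31/25 -17/25 0 0; 24/25 -7/25 0 0; 0 0 1 0; 0 0 0 1]
T5·…·T1 = [189/125 23/125 0 0; 52/125 89/125 0 0; 0 0 1 0; 0 0 0 1]
T6·…·T1 = [189/125 23/125 0 0; -52/125 -89/125 0 0; 0 0 1 0; 0 0 0 1]

T = [189/125 23/125 0 0; -52/125 -89/125 0 0; 0 0 1 0; 0 0 0 1]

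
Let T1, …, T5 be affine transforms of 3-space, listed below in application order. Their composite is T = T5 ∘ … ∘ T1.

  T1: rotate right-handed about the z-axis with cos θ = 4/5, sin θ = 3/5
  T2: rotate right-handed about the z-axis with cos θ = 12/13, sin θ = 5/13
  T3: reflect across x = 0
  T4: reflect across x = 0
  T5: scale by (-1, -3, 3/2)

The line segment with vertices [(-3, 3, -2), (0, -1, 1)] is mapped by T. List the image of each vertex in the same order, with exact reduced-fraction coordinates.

T1 rotate right-handed about the z-axis with cos θ = 4/5, sin θ = 3/5: (-3, 3, -2) → (-21/5, 3/5, -2); (0, -1, 1) → (3/5, -4/5, 1)
T2 rotate right-handed about the z-axis with cos θ = 12/13, sin θ = 5/13: (-21/5, 3/5, -2) → (-267/65, -69/65, -2); (3/5, -4/5, 1) → (56/65, -33/65, 1)
T3 reflect across x = 0: (-267/65, -69/65, -2) → (267/65, -69/65, -2); (56/65, -33/65, 1) → (-56/65, -33/65, 1)
T4 reflect across x = 0: (267/65, -69/65, -2) → (-267/65, -69/65, -2); (-56/65, -33/65, 1) → (56/65, -33/65, 1)
T5 scale by (-1, -3, 3/2): (-267/65, -69/65, -2) → (267/65, 207/65, -3); (56/65, -33/65, 1) → (-56/65, 99/65, 3/2)

image vertices: (267/65, 207/65, -3), (-56/65, 99/65, 3/2)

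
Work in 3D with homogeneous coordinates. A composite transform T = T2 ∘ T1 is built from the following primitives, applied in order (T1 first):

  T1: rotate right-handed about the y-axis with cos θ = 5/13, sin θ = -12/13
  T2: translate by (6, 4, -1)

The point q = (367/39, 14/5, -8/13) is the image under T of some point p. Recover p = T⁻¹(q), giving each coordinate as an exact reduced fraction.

p = (5/3, -6/5, -3)

T1 = [5/13 0 -12/13 0; 0 1 0 0; 12/13 0 5/13 0; 0 0 0 1]
T2·T1 = [5/13 0 -12/13 6; 0 1 0 4; 12/13 0 5/13 -1; 0 0 0 1]
det M = 1; M⁻¹ = [5/13 0 12/13 -18/13; 0 1 0 -4; -12/13 0 5/13 77/13; 0 0 0 1]
M⁻¹ · (367/39, 14/5, -8/13)ᵀ = (5/3, -6/5, -3)ᵀ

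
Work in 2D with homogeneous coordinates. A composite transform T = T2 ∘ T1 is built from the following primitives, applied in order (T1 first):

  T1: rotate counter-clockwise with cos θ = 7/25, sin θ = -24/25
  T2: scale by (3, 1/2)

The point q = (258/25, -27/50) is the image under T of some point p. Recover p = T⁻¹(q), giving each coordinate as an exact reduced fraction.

p = (2, 3)

T1 = [7/25 24/25 0; -24/25 7/25 0; 0 0 1]
T2·T1 = [21/25 72/25 0; -12/25 7/50 0; 0 0 1]
det M = 3/2; M⁻¹ = [7/75 -48/25 0; 8/25 14/25 0; 0 0 1]
M⁻¹ · (258/25, -27/50)ᵀ = (2, 3)ᵀ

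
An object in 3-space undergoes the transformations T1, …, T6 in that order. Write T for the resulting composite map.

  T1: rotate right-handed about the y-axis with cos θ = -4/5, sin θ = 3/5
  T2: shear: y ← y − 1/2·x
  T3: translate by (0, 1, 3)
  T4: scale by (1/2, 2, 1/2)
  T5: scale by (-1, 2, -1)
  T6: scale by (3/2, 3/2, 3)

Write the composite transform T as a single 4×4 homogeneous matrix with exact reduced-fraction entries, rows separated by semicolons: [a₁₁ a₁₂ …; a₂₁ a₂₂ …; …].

T1 = [-4/5 0 3/5 0; 0 1 0 0; -3/5 0 -4/5 0; 0 0 0 1]
T2·T1 = [-4/5 0 3/5 0; 2/5 1 -3/10 0; -3/5 0 -4/5 0; 0 0 0 1]
T3·…·T1 = [-4/5 0 3/5 0; 2/5 1 -3/10 1; -3/5 0 -4/5 3; 0 0 0 1]
T4·…·T1 = [-2/5 0 3/10 0; 4/5 2 -3/5 2; -3/10 0 -2/5 3/2; 0 0 0 1]
T5·…·T1 = [2/5 0 -3/10 0; 8/5 4 -6/5 4; 3/10 0 2/5 -3/2; 0 0 0 1]
T6·…·T1 = [3/5 0 -9/20 0; 12/5 6 -9/5 6; 9/10 0 6/5 -9/2; 0 0 0 1]

T = [3/5 0 -9/20 0; 12/5 6 -9/5 6; 9/10 0 6/5 -9/2; 0 0 0 1]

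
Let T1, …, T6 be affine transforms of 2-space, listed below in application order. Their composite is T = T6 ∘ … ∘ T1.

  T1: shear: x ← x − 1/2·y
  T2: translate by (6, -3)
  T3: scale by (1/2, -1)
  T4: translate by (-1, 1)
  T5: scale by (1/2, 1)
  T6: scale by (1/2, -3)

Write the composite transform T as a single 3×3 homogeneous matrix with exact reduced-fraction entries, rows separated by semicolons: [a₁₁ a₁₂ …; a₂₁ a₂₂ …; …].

T1 = [1 -1/2 0; 0 1 0; 0 0 1]
T2·T1 = [1 -1/2 6; 0 1 -3; 0 0 1]
T3·…·T1 = [1/2 -1/4 3; 0 -1 3; 0 0 1]
T4·…·T1 = [1/2 -1/4 2; 0 -1 4; 0 0 1]
T5·…·T1 = [1/4 -1/8 1; 0 -1 4; 0 0 1]
T6·…·T1 = [1/8 -1/16 1/2; 0 3 -12; 0 0 1]

T = [1/8 -1/16 1/2; 0 3 -12; 0 0 1]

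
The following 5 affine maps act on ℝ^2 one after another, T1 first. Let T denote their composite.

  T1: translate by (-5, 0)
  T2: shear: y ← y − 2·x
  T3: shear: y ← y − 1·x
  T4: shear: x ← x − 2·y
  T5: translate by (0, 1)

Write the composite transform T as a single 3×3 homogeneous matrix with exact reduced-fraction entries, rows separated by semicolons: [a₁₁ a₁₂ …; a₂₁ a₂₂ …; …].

T = [7 -2 -35; -3 1 16; 0 0 1]

T1 = [1 0 -5; 0 1 0; 0 0 1]
T2·T1 = [1 0 -5; -2 1 10; 0 0 1]
T3·…·T1 = [1 0 -5; -3 1 15; 0 0 1]
T4·…·T1 = [7 -2 -35; -3 1 15; 0 0 1]
T5·…·T1 = [7 -2 -35; -3 1 16; 0 0 1]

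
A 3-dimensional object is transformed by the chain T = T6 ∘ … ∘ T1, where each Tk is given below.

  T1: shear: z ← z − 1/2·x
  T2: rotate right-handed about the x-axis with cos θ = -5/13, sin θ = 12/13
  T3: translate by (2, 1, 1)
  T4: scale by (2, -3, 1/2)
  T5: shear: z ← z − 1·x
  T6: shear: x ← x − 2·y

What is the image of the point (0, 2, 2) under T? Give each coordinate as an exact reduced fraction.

T(p) = (-74/13, 63/13, -77/26)

T1 shear: z ← z − 1/2·x: (0, 2, 2) → (0, 2, 2)
T2 rotate right-handed about the x-axis with cos θ = -5/13, sin θ = 12/13: (0, 2, 2) → (0, -34/13, 14/13)
T3 translate by (2, 1, 1): (0, -34/13, 14/13) → (2, -21/13, 27/13)
T4 scale by (2, -3, 1/2): (2, -21/13, 27/13) → (4, 63/13, 27/26)
T5 shear: z ← z − 1·x: (4, 63/13, 27/26) → (4, 63/13, -77/26)
T6 shear: x ← x − 2·y: (4, 63/13, -77/26) → (-74/13, 63/13, -77/26)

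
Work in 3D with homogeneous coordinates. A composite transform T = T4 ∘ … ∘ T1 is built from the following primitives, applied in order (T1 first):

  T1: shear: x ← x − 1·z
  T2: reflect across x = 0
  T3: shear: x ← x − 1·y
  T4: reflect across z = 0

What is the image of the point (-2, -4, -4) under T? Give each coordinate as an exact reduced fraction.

T1 shear: x ← x − 1·z: (-2, -4, -4) → (2, -4, -4)
T2 reflect across x = 0: (2, -4, -4) → (-2, -4, -4)
T3 shear: x ← x − 1·y: (-2, -4, -4) → (2, -4, -4)
T4 reflect across z = 0: (2, -4, -4) → (2, -4, 4)

T(p) = (2, -4, 4)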